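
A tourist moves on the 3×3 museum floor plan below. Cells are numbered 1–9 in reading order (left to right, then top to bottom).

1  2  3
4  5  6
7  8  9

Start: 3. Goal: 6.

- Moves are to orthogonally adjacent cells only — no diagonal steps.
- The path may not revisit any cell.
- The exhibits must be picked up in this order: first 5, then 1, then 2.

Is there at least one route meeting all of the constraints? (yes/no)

Ignoring the required order, 3 revisit-free routes from 3 to 6 pass through all of 5, 1, and 2; the waypoint orders that occur are 2 → 1 → 5 (3) — never 5 → 1 → 2.

no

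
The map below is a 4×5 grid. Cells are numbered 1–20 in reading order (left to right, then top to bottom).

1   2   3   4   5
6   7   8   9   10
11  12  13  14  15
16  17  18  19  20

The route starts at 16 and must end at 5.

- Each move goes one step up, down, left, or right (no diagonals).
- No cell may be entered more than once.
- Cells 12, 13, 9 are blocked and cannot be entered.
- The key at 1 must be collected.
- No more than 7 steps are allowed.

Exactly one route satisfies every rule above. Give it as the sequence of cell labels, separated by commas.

The budget equals the shortest possible length, so every move has to be on a shortest route through the required cells.
Route from 16: 3× up (reaching 1), 4× right (reaching 5) — 7 moves in all.
Check: all required cells visited; 7 ≤ 7 moves.

16, 11, 6, 1, 2, 3, 4, 5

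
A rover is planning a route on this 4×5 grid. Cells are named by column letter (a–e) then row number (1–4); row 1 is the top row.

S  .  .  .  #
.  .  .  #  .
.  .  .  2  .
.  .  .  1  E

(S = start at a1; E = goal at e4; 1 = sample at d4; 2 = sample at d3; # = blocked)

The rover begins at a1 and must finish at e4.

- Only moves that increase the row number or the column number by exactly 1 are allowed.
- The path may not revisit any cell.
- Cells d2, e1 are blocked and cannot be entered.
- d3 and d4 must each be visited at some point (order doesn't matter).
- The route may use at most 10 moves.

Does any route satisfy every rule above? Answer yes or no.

One route that works: a1 → a2 → a3 → b3 → c3 → d3 → d4 → e4.

yes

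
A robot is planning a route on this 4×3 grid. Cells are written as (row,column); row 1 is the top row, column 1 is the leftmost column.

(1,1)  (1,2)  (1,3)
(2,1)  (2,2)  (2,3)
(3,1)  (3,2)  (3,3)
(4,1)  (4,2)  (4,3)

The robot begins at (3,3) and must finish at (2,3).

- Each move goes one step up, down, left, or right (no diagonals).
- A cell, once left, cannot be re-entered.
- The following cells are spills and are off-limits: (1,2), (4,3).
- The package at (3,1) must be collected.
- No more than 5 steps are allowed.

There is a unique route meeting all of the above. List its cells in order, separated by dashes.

The budget equals the shortest possible length, so every move has to be on a shortest route through the required cells.
Route from (3,3): left 2 to (3,1), up 1 to (2,1), right 2 to (2,3) — 5 moves in all.
Check: all required cells visited; 5 ≤ 5 moves.

(3,3) - (3,2) - (3,1) - (2,1) - (2,2) - (2,3)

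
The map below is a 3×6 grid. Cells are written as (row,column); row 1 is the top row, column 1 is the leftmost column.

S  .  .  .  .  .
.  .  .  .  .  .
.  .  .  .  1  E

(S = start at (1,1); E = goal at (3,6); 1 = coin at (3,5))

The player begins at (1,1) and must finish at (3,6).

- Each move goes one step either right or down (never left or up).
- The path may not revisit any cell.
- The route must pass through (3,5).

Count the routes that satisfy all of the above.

A right/down-only route from (1,1) to (3,6) makes exactly 2 down-moves and 5 right-moves in some order.
With no other constraints that would be C(7,2) = 21 routes.
Split at (3,5) and multiply the segment counts: (1,1)→(3,5): 15; (3,5)→(3,6): 1; product = 15.
That gives 15 routes.

15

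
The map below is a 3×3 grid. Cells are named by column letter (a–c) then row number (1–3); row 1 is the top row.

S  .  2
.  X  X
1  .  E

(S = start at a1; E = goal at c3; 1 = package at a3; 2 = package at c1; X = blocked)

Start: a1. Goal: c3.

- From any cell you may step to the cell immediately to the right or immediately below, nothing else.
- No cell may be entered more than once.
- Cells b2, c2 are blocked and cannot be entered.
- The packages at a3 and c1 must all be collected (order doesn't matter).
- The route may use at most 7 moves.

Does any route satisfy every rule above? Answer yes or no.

no

a3 is below but to the left of c1: going c1 → a3 would need a leftward move and a3 → c1 an upward move, so no right/down-only route can visit both required cells.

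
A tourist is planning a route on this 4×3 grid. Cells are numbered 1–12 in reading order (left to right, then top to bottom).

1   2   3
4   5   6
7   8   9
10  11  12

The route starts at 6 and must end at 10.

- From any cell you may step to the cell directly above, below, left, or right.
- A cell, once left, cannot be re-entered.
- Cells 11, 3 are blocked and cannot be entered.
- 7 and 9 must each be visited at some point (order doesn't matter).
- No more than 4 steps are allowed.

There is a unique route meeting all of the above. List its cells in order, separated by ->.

6 -> 9 -> 8 -> 7 -> 10

Any route must reach 7 and 9 and still end at 10 within 4 moves, so the order of the required stops is forced.
Route from 6: down 1 to 9, left 2 to 7, down 1 to 10 — 4 moves in all.
Check: all required cells visited; 4 ≤ 4 moves.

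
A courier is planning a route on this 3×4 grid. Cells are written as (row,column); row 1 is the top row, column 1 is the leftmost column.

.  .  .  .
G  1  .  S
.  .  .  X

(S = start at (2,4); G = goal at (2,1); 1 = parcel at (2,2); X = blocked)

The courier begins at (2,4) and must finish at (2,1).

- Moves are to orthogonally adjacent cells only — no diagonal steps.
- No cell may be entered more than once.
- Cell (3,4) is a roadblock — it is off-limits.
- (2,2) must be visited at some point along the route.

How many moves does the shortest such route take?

3

Any route passes through (2,2) somewhere between (2,4) and (2,1). Summing Manhattan distances along the two legs ((2,4) → (2,2) → (2,1)) gives a lower bound of 2 + 1 = 3 moves.
A route of 3 moves achieves this: (2,4) → (2,3) → (2,2) → (2,1).
Since 3 matches the lower bound, it is optimal.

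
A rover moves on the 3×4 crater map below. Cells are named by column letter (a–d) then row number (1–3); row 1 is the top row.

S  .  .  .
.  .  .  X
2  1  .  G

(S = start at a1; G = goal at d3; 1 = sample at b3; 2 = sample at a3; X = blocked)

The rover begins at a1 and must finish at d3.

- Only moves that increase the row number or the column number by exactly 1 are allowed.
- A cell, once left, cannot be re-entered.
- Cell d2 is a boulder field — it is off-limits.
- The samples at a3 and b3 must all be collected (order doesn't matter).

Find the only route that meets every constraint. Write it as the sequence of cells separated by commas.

a1, a2, a3, b3, c3, d3

Moves only go right or down, so the column and row indices never decrease.
Route from a1: down 2 to a3, right 3 to d3 — 5 moves in all.
Check: all required cells visited.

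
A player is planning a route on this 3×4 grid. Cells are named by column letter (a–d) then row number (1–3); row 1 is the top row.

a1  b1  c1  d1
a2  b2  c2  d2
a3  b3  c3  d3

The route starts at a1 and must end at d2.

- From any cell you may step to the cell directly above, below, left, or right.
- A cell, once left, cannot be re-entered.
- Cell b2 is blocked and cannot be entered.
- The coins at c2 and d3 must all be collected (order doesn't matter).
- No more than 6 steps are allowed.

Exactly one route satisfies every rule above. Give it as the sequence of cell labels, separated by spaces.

a1 b1 c1 c2 c3 d3 d2

Any route must reach c2 and d3 and still end at d2 within 6 moves, so the order of the required stops is forced.
Route from a1: right 2 to c1, down 2 to c3, right 1 to d3, up 1 to d2 — 6 moves in all.
Check: all required cells visited; 6 ≤ 6 moves.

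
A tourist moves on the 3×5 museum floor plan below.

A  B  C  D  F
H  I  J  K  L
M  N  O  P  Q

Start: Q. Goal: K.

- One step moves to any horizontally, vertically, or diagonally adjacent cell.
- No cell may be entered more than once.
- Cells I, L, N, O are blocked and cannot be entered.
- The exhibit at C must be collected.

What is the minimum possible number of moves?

Any route passes through C somewhere between Q and K. Summing Chebyshev distances along the two legs (Q → C → K) gives a lower bound of 2 + 1 = 3 moves.
The shortest route satisfying every rule uses 4 moves: Q → P → J → C → K.
The bound of 3 isn't tight here; checking systematically, no route of length 3 through 3 satisfies every constraint, so 4 is the minimum.

4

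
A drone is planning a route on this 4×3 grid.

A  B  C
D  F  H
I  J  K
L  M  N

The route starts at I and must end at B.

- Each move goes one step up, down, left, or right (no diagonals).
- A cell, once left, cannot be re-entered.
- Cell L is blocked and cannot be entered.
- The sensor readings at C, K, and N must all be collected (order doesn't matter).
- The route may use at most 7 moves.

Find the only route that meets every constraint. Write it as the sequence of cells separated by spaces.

I J M N K H C B

The 7-move cap with required stops at C, K, N leaves no slack for detours.
Route from I: right 1 to J, down 1 to M, right 1 to N, up 3 to C, left 1 to B — 7 moves in all.
Check: all required cells visited; 7 ≤ 7 moves.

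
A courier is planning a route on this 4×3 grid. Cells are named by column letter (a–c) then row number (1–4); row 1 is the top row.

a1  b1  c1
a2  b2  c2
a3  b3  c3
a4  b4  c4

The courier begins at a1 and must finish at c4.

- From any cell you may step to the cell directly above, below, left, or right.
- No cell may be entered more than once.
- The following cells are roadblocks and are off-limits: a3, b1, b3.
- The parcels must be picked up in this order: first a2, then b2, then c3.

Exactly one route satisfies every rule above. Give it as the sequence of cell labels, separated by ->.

The waypoints must appear in the order a2, b2, c3, with no cell reused.
Route from a1: down to a2, 2× right (reaching c2), 2× down (reaching c4) — 5 moves in all.
Check: order respected (a2 at step 1, b2 at step 2, c3 at step 4).

a1 -> a2 -> b2 -> c2 -> c3 -> c4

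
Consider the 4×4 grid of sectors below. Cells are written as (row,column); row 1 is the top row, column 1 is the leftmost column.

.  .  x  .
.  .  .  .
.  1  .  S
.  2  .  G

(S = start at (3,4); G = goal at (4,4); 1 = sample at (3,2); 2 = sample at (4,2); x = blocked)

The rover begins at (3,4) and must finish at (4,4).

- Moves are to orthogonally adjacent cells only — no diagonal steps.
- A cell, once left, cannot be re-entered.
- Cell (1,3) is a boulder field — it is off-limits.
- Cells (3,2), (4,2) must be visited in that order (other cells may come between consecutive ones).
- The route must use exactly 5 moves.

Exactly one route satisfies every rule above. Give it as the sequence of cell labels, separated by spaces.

(3,4) (3,3) (3,2) (4,2) (4,3) (4,4)

The waypoints must appear in the order (3,2), (4,2), with no cell reused.
Route from (3,4): left 2 to (3,2), down 1 to (4,2), right 2 to (4,4) — 5 moves in all.
Check: order respected (1 at step 2, 2 at step 3); 5 moves as required.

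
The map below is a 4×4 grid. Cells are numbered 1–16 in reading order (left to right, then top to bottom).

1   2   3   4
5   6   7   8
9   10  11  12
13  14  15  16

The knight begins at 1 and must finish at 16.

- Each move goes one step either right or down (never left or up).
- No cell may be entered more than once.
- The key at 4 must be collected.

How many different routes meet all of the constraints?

A right/down-only route from 1 to 16 makes exactly 3 down-moves and 3 right-moves in some order.
With no other constraints that would be C(6,3) = 20 routes.
Split at 4 and multiply the segment counts: 1→4: 1; 4→16: 1; product = 1.
That gives 1 route.

1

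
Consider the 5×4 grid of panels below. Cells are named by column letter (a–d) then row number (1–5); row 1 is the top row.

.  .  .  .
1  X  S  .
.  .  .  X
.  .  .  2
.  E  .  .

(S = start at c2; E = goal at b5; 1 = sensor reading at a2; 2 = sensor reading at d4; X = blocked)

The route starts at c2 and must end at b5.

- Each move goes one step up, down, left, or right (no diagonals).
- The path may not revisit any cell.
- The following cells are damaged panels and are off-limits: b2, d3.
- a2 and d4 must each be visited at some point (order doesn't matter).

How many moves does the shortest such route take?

12

Any route passes through a2 and d4 in some order between c2 and b5. Summing Manhattan distances along each leg and taking the cheapest ordering (c2 → a2 → d4 → b5) gives a lower bound of 2 + 5 + 3 = 10 moves.
That bound ignores the blocked cells. Measuring each leg by the fewest moves that actually steer around them (c2→a2: 4; a2→d4: 5; d4→b5: 3) raises the lower bound to 12.
A route of 12 moves exists: c2 → c1 → b1 → a1 → a2 → a3 → a4 → b4 → c4 → d4 → d5 → c5 → b5.
Since 12 matches that lower bound, it is optimal.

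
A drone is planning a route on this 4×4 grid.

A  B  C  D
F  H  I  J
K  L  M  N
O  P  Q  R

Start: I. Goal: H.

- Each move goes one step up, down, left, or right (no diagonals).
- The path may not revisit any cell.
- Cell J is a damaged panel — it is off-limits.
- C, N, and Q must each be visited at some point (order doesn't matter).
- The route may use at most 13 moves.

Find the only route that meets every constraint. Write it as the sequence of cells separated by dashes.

I - C - B - A - F - K - O - P - Q - R - N - M - L - H

Any route must reach C, N, and Q and still end at H within 13 moves, so the order of the required stops is forced.
Route from I: up 1 to C, left 2 to A, down 3 to O, right 3 to R, up 1 to N, left 2 to L, up 1 to H — 13 moves in all.
Check: all required cells visited; 13 ≤ 13 moves.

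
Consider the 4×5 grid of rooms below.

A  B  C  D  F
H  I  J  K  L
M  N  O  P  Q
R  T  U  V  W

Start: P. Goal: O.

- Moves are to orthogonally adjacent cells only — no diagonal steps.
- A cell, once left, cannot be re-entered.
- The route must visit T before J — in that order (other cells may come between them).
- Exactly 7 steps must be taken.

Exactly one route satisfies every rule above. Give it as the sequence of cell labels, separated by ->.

The waypoints must appear in the order T, J, with no cell reused.
Route from P: down 1 to V, left 2 to T, up 2 to I, right 1 to J, down 1 to O — 7 moves in all.
Check: order respected (T at step 3, J at step 6); 7 moves as required.

P -> V -> U -> T -> N -> I -> J -> O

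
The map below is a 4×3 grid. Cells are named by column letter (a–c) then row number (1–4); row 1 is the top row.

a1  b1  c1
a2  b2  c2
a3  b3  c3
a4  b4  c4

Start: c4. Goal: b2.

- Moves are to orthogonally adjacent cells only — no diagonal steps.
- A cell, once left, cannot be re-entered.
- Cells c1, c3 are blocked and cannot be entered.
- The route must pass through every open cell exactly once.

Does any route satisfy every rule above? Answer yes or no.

Cell c2 has only one open neighbour but is neither the start nor the goal, so a Hamiltonian route would have to both enter and leave it through the same neighbour — impossible without revisiting.

no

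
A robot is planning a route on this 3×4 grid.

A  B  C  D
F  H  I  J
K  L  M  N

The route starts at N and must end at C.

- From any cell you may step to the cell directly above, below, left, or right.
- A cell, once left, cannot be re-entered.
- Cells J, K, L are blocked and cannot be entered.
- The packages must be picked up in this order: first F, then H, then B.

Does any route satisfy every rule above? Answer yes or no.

no

Ignoring the required order, 1 revisit-free route from N to C passes through all of F, H, and B; the waypoint orders that occur are H → F → B (1) — never F → H → B.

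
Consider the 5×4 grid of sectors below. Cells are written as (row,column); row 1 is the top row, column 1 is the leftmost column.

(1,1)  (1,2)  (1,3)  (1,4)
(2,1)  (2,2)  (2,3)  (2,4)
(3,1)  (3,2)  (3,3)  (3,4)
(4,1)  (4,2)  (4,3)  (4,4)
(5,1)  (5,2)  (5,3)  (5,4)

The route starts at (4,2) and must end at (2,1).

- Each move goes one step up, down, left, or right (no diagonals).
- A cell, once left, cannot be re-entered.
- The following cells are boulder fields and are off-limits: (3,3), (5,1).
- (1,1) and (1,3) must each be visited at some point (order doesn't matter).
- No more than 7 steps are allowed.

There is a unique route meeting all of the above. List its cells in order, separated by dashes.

The budget equals the shortest possible length, so every move has to be on a shortest route through the required cells.
Route from (4,2): up 2 to (2,2), right 1 to (2,3), up 1 to (1,3), left 2 to (1,1), down 1 to (2,1) — 7 moves in all.
Check: all required cells visited; 7 ≤ 7 moves.

(4,2) - (3,2) - (2,2) - (2,3) - (1,3) - (1,2) - (1,1) - (2,1)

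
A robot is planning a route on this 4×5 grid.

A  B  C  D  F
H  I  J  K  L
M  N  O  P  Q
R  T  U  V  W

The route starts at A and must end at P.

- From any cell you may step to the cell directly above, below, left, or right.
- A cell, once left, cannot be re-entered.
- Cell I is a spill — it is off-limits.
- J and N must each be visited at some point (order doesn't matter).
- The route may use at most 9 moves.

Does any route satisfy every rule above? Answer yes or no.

One route that works: A → H → M → N → O → J → K → P.

yes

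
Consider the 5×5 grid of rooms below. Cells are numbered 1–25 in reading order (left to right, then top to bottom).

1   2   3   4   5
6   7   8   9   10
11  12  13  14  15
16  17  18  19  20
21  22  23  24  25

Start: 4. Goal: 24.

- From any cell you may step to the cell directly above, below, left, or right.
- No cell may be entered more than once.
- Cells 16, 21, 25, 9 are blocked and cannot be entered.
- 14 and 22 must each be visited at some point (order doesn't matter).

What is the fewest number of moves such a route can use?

Any route passes through 14 and 22 in some order between 4 and 24. Summing Manhattan distances along each leg and taking the cheapest ordering (4 → 14 → 22 → 24) gives a lower bound of 2 + 4 + 2 = 8 moves.
That bound ignores the blocked cells. Measuring each leg by the fewest moves that actually steer around them (4→14: 4; 14→22: 4; 22→24: 2) raises the lower bound to 10.
A route of 10 moves exists: 4 → 3 → 8 → 13 → 14 → 19 → 18 → 17 → 22 → 23 → 24.
Since 10 matches that lower bound, it is optimal.

10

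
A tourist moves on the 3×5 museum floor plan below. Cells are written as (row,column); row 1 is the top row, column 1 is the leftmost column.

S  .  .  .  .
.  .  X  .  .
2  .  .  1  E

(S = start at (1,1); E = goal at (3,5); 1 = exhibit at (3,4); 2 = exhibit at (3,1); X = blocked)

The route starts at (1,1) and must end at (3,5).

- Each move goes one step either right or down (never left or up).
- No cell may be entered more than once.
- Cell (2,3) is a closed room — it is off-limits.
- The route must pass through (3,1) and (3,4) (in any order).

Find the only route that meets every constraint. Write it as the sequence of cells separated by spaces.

(1,1) (2,1) (3,1) (3,2) (3,3) (3,4) (3,5)

Moves only go right or down, so the column and row indices never decrease.
Route from (1,1): down 2 to (3,1), right 4 to (3,5) — 6 moves in all.
Check: all required cells visited.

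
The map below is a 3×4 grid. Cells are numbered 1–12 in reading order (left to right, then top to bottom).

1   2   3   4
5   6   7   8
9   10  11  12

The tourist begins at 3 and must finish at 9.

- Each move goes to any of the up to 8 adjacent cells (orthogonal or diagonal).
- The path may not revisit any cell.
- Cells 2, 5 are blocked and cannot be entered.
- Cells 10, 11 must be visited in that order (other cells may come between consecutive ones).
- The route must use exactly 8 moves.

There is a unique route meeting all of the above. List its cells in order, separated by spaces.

3 4 8 12 7 10 11 6 9

The waypoints must appear in the order 10, 11, with no cell reused.
Route from 3: right 1 to 4, down 2 to 12, up-left 1 to 7, down-left 1 to 10, right 1 to 11, up-left 1 to 6, down-left 1 to 9 — 8 moves in all.
Check: order respected (10 at step 5, 11 at step 6); 8 moves as required.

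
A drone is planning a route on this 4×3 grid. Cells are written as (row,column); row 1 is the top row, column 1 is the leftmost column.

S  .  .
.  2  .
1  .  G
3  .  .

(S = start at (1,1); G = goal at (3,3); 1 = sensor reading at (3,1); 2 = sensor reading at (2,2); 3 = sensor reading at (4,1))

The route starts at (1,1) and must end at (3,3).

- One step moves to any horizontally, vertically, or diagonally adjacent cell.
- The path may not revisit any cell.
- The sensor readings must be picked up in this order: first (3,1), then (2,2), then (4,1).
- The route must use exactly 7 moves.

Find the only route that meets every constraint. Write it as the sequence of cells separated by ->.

(1,1) -> (2,1) -> (3,1) -> (2,2) -> (3,2) -> (4,1) -> (4,2) -> (3,3)

The waypoints must appear in the order (3,1), (2,2), (4,1), with no cell reused.
Route from (1,1): 2× down (reaching (3,1)), up-right to (2,2), down to (3,2), down-left to (4,1), right to (4,2), up-right to (3,3) — 7 moves in all.
Check: order respected (1 at step 2, 2 at step 3, 3 at step 5); 7 moves as required.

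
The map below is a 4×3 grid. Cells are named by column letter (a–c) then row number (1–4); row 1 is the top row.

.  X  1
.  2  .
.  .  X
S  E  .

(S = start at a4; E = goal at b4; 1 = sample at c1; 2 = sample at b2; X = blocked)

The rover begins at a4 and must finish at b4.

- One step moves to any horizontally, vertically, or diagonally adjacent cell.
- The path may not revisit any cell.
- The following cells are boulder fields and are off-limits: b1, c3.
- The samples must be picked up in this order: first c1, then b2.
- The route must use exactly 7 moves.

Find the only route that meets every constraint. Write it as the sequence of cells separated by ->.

a4 -> b3 -> c2 -> c1 -> b2 -> a2 -> a3 -> b4

The waypoints must appear in the order c1, b2, with no cell reused.
Route from a4: up-right 2 to c2, up 1 to c1, down-left 1 to b2, left 1 to a2, down 1 to a3, down-right 1 to b4 — 7 moves in all.
Check: order respected (1 at step 3, 2 at step 4); 7 moves as required.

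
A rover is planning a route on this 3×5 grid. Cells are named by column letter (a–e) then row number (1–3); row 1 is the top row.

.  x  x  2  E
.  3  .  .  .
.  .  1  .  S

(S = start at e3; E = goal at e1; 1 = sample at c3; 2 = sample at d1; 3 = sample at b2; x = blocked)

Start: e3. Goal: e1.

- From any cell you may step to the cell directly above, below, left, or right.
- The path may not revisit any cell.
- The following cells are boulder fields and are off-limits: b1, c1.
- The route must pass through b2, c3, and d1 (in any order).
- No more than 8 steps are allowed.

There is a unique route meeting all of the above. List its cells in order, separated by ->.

The 8-move cap with required stops at b2, c3, d1 leaves no slack for detours.
Route from e3: left 3 to b3, up 1 to b2, right 2 to d2, up 1 to d1, right 1 to e1 — 8 moves in all.
Check: all required cells visited; 8 ≤ 8 moves.

e3 -> d3 -> c3 -> b3 -> b2 -> c2 -> d2 -> d1 -> e1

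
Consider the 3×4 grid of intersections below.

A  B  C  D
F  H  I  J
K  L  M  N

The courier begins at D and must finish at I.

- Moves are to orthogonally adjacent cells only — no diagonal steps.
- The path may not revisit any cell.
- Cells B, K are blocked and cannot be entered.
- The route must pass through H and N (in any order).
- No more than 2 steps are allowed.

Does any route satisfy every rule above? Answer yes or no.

no

Even ignoring the no-revisit rule, getting from D to I, taking the cheapest ordering D → N → H → I needs at least 2 + 3 + 1 = 6 moves (Manhattan distance per leg), which exceeds the 2-move limit.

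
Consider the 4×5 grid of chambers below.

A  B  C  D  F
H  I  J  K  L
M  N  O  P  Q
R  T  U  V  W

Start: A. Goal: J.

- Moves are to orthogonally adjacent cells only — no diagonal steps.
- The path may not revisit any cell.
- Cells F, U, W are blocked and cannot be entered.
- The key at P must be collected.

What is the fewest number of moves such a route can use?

Any route passes through P somewhere between A and J. Summing Manhattan distances along the two legs (A → P → J) gives a lower bound of 5 + 2 = 7 moves.
A route of 7 moves achieves this: A → H → M → N → O → P → K → J.
Since 7 matches the lower bound, it is optimal.

7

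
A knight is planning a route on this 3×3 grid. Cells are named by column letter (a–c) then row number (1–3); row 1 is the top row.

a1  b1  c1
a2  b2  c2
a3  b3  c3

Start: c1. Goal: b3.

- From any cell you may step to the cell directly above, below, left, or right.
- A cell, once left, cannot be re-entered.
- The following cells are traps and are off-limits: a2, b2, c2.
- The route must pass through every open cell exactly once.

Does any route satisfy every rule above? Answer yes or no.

Cell a1 has only one open neighbour but is neither the start nor the goal, so a Hamiltonian route would have to both enter and leave it through the same neighbour — impossible without revisiting.

no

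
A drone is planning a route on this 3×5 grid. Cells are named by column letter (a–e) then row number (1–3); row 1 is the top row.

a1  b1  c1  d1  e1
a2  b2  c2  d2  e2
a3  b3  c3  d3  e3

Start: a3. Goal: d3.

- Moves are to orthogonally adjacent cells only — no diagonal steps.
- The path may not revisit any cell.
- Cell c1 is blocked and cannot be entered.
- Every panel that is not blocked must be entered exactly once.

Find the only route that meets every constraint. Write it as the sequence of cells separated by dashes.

a3 - a2 - a1 - b1 - b2 - b3 - c3 - c2 - d2 - d1 - e1 - e2 - e3 - d3

Need to visit all 14 open cells exactly once, starting at a3 and ending at d3.
Route from a3: up 2 to a1, right 1 to b1, down 2 to b3, right 1 to c3, up 1 to c2, right 1 to d2, up 1 to d1, right 1 to e1, down 2 to e3, left 1 to d3 — 13 moves in all.
Check: all 14 open cells covered.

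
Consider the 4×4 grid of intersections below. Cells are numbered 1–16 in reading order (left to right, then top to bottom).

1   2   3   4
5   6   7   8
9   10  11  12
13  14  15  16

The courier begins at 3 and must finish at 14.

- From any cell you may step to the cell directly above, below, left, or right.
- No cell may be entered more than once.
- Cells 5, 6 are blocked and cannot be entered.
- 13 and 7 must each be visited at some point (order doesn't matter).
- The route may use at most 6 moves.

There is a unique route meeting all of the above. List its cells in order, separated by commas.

Any route must reach 13 and 7 and still end at 14 within 6 moves, so the order of the required stops is forced.
Route from 3: 2× down (reaching 11), 2× left (reaching 9), down to 13, right to 14 — 6 moves in all.
Check: all required cells visited; 6 ≤ 6 moves.

3, 7, 11, 10, 9, 13, 14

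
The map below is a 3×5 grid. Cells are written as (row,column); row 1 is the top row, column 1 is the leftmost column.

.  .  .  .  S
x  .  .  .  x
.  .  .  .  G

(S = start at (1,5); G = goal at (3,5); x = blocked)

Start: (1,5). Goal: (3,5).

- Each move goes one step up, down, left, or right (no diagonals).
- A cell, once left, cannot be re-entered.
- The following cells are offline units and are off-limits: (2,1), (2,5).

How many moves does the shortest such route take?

The Manhattan distance from (1,5) to (3,5) is |1−3| + |5−5| = 2, so at least 2 moves are needed.
That bound ignores the blocked cells. Measuring each leg by the fewest moves that actually steer around them ((1,5)→(3,5): 4) raises the lower bound to 4.
A route of 4 moves exists: (1,5) → (1,4) → (2,4) → (3,4) → (3,5).
Since 4 matches that lower bound, it is optimal.

4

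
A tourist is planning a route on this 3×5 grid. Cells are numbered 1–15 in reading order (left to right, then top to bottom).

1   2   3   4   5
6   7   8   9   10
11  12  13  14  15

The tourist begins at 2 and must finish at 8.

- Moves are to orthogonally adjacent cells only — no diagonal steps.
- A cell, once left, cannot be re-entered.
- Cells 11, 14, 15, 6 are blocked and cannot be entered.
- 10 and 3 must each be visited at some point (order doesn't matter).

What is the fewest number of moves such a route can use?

Any route passes through 10 and 3 in some order between 2 and 8. Summing Manhattan distances along each leg and taking the cheapest ordering (2 → 3 → 10 → 8) gives a lower bound of 1 + 3 + 2 = 6 moves.
A route of 6 moves achieves this: 2 → 3 → 4 → 5 → 10 → 9 → 8.
Since 6 matches the lower bound, it is optimal.

6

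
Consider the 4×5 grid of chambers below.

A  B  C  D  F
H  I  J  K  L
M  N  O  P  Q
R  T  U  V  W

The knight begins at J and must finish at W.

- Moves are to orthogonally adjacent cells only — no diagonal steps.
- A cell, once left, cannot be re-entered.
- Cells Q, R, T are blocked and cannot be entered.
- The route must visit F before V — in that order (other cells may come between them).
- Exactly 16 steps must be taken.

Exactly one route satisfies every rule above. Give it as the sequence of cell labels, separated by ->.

J -> I -> N -> M -> H -> A -> B -> C -> D -> F -> L -> K -> P -> O -> U -> V -> W

The waypoints must appear in the order F, V, with no cell reused.
Route from J: left to I, down to N, left to M, 2× up (reaching A), 4× right (reaching F), down to L, left to K, down to P, left to O, down to U, 2× right (reaching W) — 16 moves in all.
Check: order respected (F at step 9, V at step 15); 16 moves as required.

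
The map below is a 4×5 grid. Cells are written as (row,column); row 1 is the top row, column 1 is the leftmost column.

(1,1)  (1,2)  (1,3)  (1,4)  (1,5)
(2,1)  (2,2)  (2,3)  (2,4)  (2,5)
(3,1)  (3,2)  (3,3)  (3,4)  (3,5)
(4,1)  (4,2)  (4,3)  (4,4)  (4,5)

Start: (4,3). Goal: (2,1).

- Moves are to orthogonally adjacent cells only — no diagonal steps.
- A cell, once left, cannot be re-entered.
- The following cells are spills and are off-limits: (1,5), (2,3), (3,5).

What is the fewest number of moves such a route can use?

4

The Manhattan distance from (4,3) to (2,1) is |4−2| + |3−1| = 4, so at least 4 moves are needed.
A route of 4 moves achieves this: (4,3) → (3,3) → (3,2) → (2,2) → (2,1).
Since 4 matches the lower bound, it is optimal.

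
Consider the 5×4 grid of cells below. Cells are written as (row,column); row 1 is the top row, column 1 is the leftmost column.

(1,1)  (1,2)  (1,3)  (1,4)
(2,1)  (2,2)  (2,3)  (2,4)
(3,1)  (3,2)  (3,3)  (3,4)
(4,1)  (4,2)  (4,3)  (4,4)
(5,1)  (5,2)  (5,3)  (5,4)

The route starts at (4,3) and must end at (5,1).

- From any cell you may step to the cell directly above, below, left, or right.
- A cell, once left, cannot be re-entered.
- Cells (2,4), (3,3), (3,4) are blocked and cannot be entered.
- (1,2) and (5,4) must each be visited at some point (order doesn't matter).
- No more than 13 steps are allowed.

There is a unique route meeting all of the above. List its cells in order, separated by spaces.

(4,3) (4,4) (5,4) (5,3) (5,2) (4,2) (3,2) (2,2) (1,2) (1,1) (2,1) (3,1) (4,1) (5,1)

Any route must reach (1,2) and (5,4) and still end at (5,1) within 13 moves, so the order of the required stops is forced.
Route from (4,3): right 1 to (4,4), down 1 to (5,4), left 2 to (5,2), up 4 to (1,2), left 1 to (1,1), down 4 to (5,1) — 13 moves in all.
Check: all required cells visited; 13 ≤ 13 moves.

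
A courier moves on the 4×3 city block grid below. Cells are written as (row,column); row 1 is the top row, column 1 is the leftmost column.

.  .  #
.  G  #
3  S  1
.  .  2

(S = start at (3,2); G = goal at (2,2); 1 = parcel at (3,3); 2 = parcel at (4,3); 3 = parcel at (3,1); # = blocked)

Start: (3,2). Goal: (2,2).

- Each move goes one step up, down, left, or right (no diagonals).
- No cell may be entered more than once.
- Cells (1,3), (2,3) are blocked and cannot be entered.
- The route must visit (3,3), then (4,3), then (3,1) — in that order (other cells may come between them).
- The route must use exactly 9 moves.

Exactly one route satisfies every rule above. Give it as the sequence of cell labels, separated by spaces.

(3,2) (3,3) (4,3) (4,2) (4,1) (3,1) (2,1) (1,1) (1,2) (2,2)

The waypoints must appear in the order (3,3), (4,3), (3,1), with no cell reused.
Route from (3,2): right 1 to (3,3), down 1 to (4,3), left 2 to (4,1), up 3 to (1,1), right 1 to (1,2), down 1 to (2,2) — 9 moves in all.
Check: order respected (1 at step 1, 2 at step 2, 3 at step 5); 9 moves as required.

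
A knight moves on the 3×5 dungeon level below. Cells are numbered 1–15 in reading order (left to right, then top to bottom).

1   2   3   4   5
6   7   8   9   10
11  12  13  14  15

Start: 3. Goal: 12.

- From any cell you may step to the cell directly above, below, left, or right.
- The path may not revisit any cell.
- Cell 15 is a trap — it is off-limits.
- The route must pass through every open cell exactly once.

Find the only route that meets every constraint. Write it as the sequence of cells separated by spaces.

3 4 5 10 9 14 13 8 7 2 1 6 11 12

Need to visit all 14 open cells exactly once, starting at 3 and ending at 12.
Cell 14 has only two open neighbours (9 and 13), so the path must pass straight through it: one of those is the cell it's entered from and the other is where it exits.
Route from 3: 2× right (reaching 5), down to 10, left to 9, down to 14, left to 13, up to 8, left to 7, up to 2, left to 1, 2× down (reaching 11), right to 12 — 13 moves in all.
Check: all 14 open cells covered.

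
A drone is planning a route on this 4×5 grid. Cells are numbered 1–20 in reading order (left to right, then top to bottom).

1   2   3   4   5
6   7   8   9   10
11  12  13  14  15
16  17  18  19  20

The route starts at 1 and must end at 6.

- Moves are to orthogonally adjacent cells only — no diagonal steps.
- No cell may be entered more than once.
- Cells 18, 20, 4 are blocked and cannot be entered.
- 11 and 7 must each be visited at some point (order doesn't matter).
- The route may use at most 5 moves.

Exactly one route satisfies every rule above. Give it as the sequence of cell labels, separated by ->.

The budget equals the shortest possible length, so every move has to be on a shortest route through the required cells.
Route from 1: right to 2, 2× down (reaching 12), left to 11, up to 6 — 5 moves in all.
Check: all required cells visited; 5 ≤ 5 moves.

1 -> 2 -> 7 -> 12 -> 11 -> 6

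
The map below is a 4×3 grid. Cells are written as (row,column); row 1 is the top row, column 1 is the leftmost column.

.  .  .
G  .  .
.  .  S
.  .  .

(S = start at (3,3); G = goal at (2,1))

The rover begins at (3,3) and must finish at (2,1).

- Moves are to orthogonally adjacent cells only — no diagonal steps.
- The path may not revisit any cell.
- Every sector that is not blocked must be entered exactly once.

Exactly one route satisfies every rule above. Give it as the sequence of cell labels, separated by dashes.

(3,3) - (4,3) - (4,2) - (4,1) - (3,1) - (3,2) - (2,2) - (2,3) - (1,3) - (1,2) - (1,1) - (2,1)

Need to visit all 12 open cells exactly once, starting at (3,3) and ending at (2,1).
Cell (4,3) has only two open neighbours ((3,3) and (4,2)), so the path must pass straight through it: one of those is the cell it's entered from and the other is where it exits.
Route from (3,3): down 1 to (4,3), left 2 to (4,1), up 1 to (3,1), right 1 to (3,2), up 1 to (2,2), right 1 to (2,3), up 1 to (1,3), left 2 to (1,1), down 1 to (2,1) — 11 moves in all.
Check: all 12 open cells covered.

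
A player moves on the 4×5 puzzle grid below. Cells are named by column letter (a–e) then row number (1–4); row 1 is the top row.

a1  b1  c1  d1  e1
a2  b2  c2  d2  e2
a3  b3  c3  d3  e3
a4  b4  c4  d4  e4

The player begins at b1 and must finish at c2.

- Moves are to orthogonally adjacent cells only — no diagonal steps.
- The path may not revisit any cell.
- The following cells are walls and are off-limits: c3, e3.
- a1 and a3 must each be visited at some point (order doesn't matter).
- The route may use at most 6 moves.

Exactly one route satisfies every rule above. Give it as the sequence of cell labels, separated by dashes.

The budget equals the shortest possible length, so every move has to be on a shortest route through the required cells.
Route from b1: left 1 to a1, down 2 to a3, right 1 to b3, up 1 to b2, right 1 to c2 — 6 moves in all.
Check: all required cells visited; 6 ≤ 6 moves.

b1 - a1 - a2 - a3 - b3 - b2 - c2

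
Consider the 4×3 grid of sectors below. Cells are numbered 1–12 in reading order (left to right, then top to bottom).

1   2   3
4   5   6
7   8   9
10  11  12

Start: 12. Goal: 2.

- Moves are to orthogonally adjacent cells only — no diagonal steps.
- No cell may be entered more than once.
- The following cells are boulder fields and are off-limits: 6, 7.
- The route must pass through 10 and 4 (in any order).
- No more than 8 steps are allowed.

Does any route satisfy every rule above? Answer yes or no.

10 must be visited but has only one open neighbour (11), and it is neither the start nor the goal — the route would have to enter and leave through 11, re-entering it.

no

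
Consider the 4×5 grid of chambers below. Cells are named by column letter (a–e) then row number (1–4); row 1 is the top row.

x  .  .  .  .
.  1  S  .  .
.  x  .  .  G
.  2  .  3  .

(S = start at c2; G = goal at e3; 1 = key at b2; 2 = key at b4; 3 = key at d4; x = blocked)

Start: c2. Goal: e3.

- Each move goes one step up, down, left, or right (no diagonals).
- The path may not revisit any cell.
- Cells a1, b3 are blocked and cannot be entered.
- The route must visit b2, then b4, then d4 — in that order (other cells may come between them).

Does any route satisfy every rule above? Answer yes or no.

One route that works: c2 → b2 → a2 → a3 → a4 → b4 → c4 → d4 → d3 → e3.

yes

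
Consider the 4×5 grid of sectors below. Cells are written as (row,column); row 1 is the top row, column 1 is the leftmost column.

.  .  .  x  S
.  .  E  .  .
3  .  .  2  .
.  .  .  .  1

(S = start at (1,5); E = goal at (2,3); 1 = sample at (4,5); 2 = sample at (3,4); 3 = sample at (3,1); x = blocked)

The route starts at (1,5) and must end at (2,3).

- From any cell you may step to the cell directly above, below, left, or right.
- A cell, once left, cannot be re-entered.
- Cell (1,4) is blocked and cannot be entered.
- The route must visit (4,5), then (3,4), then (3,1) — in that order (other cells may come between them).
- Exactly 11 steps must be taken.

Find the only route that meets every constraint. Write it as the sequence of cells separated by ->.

(1,5) -> (2,5) -> (3,5) -> (4,5) -> (4,4) -> (3,4) -> (3,3) -> (3,2) -> (3,1) -> (2,1) -> (2,2) -> (2,3)

The waypoints must appear in the order (4,5), (3,4), (3,1), with no cell reused.
Route from (1,5): 3× down (reaching (4,5)), left to (4,4), up to (3,4), 3× left (reaching (3,1)), up to (2,1), 2× right (reaching (2,3)) — 11 moves in all.
Check: order respected (1 at step 3, 2 at step 5, 3 at step 8); 11 moves as required.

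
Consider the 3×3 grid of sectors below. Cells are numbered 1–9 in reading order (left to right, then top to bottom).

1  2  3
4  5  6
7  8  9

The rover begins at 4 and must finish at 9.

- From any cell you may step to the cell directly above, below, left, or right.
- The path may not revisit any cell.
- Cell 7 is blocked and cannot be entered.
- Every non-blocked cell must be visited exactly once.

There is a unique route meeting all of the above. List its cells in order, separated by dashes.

4 - 1 - 2 - 3 - 6 - 5 - 8 - 9

Need to visit all 8 open cells exactly once, starting at 4 and ending at 9.
Cell 8 has only two open neighbours (5 and 9), so the path must pass straight through it: one of those is the cell it's entered from and the other is where it exits.
Route from 4: up 1 to 1, right 2 to 3, down 1 to 6, left 1 to 5, down 1 to 8, right 1 to 9 — 7 moves in all.
Check: all 8 open cells covered.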